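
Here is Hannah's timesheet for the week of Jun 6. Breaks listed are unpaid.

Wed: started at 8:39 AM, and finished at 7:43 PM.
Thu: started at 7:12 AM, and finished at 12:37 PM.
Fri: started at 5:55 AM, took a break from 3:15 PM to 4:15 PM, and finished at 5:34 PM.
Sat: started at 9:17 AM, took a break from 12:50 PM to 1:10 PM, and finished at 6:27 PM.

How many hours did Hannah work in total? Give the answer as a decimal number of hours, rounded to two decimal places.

Wed: 8:39 AM–7:43 PM = 11 h 4 min
Thu: 7:12 AM–12:37 PM = 5 h 25 min
Fri: 5:55 AM–5:34 PM = 11 h 39 min; less 60 min break → 10 h 39 min
Sat: 9:17 AM–6:27 PM = 9 h 10 min; less 20 min break → 8 h 50 min
Total: 11 h 4 min + 5 h 25 min + 10 h 39 min + 8 h 50 min = 35 h 58 min.

35.97 hours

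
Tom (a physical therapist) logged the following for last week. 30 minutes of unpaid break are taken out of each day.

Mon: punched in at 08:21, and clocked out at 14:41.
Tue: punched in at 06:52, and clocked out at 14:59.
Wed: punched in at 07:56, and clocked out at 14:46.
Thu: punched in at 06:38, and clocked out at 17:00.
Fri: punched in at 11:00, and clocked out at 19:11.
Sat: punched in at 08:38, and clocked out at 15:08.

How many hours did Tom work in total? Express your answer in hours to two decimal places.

Mon: 08:21–14:41 = 6 h 20 min; less 30 min break → 5 h 50 min
Tue: 06:52–14:59 = 8 h 7 min; less 30 min break → 7 h 37 min
Wed: 07:56–14:46 = 6 h 50 min; less 30 min break → 6 h 20 min
Thu: 06:38–17:00 = 10 h 22 min; less 30 min break → 9 h 52 min
Fri: 11:00–19:11 = 8 h 11 min; less 30 min break → 7 h 41 min
Sat: 08:38–15:08 = 6 h 30 min; less 30 min break → 6 h 0 min
Total: 5 h 50 min + 7 h 37 min + 6 h 20 min + 9 h 52 min + 7 h 41 min + 6 h 0 min = 43 h 20 min.

43.33 hours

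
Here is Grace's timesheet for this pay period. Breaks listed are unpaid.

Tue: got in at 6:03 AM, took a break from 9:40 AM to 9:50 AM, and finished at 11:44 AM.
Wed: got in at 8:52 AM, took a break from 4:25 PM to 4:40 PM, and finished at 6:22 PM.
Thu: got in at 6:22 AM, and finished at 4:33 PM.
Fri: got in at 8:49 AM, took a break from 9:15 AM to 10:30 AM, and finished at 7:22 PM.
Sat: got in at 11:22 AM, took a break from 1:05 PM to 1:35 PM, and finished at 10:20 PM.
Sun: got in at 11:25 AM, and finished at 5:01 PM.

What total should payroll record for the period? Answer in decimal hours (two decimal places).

50.32 hours

Tue: 6:03 AM–11:44 AM = 5 h 41 min; less 10 min break → 5 h 31 min
Wed: 8:52 AM–6:22 PM = 9 h 30 min; less 15 min break → 9 h 15 min
Thu: 6:22 AM–4:33 PM = 10 h 11 min
Fri: 8:49 AM–7:22 PM = 10 h 33 min; less 75 min break → 9 h 18 min
Sat: 11:22 AM–10:20 PM = 10 h 58 min; less 30 min break → 10 h 28 min
Sun: 11:25 AM–5:01 PM = 5 h 36 min
Total: 5 h 31 min + 9 h 15 min + 10 h 11 min + 9 h 18 min + 10 h 28 min + 5 h 36 min = 50 h 19 min.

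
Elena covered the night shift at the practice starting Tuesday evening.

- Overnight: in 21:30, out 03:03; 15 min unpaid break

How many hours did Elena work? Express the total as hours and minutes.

5 h 18 min

Overnight: 21:30 → midnight = 2 h 30 min; midnight → 03:03 = 3 h 3 min; span 5 h 33 min; less 15 min break → 5 h 18 min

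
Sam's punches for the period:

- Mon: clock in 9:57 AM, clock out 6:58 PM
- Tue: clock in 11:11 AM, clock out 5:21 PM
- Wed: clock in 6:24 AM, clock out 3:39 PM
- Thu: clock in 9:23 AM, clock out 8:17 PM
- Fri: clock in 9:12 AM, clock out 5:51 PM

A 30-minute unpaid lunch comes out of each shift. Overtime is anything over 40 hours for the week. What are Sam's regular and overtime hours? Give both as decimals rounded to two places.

Regular 40.00 hours, overtime 1.48 hours

Mon: 9:57 AM–6:58 PM = 9 h 1 min; less 30 min break → 8 h 31 min
Tue: 11:11 AM–5:21 PM = 6 h 10 min; less 30 min break → 5 h 40 min
Wed: 6:24 AM–3:39 PM = 9 h 15 min; less 30 min break → 8 h 45 min
Thu: 9:23 AM–8:17 PM = 10 h 54 min; less 30 min break → 10 h 24 min
Fri: 9:12 AM–5:51 PM = 8 h 39 min; less 30 min break → 8 h 9 min
Total worked: 41 h 29 min = 41.48 h.
Threshold 40 h → overtime 1 h 29 min, regular 40 h 0 min.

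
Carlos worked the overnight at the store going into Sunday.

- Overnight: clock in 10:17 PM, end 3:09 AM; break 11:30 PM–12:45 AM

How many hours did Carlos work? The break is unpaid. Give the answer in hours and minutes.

Overnight: 10:17 PM → midnight = 1 h 43 min; midnight → 3:09 AM = 3 h 9 min; span 4 h 52 min; less 75 min break → 3 h 37 min

3 h 37 min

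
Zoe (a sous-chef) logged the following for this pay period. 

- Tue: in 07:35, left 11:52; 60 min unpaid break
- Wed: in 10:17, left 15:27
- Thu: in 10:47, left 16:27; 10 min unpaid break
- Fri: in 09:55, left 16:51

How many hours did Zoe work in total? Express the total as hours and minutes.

20 h 53 min

Tue: 07:35–11:52 = 4 h 17 min; less 60 min break → 3 h 17 min
Wed: 10:17–15:27 = 5 h 10 min
Thu: 10:47–16:27 = 5 h 40 min; less 10 min break → 5 h 30 min
Fri: 09:55–16:51 = 6 h 56 min
Total: 3 h 17 min + 5 h 10 min + 5 h 30 min + 6 h 56 min = 20 h 53 min.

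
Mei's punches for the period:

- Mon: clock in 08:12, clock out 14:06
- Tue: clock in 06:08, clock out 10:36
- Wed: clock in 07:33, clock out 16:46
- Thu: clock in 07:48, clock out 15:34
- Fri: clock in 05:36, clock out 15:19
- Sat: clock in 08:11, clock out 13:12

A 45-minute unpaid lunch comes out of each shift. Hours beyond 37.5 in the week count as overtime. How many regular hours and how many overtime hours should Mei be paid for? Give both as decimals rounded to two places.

Regular 37.50 hours, overtime 0.08 hours

Mon: 08:12–14:06 = 5 h 54 min; less 45 min break → 5 h 9 min
Tue: 06:08–10:36 = 4 h 28 min; less 45 min break → 3 h 43 min
Wed: 07:33–16:46 = 9 h 13 min; less 45 min break → 8 h 28 min
Thu: 07:48–15:34 = 7 h 46 min; less 45 min break → 7 h 1 min
Fri: 05:36–15:19 = 9 h 43 min; less 45 min break → 8 h 58 min
Sat: 08:11–13:12 = 5 h 1 min; less 45 min break → 4 h 16 min
Total worked: 37 h 35 min = 37.58 h.
Threshold 37.5 h → overtime 0 h 5 min, regular 37 h 30 min.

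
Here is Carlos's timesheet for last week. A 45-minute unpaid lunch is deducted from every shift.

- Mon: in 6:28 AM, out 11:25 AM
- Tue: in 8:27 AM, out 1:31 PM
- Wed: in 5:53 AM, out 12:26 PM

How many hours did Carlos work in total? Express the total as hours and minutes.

14 h 19 min

Mon: 6:28 AM–11:25 AM = 4 h 57 min; less 45 min break → 4 h 12 min
Tue: 8:27 AM–1:31 PM = 5 h 4 min; less 45 min break → 4 h 19 min
Wed: 5:53 AM–12:26 PM = 6 h 33 min; less 45 min break → 5 h 48 min
Total: 4 h 12 min + 4 h 19 min + 5 h 48 min = 14 h 19 min.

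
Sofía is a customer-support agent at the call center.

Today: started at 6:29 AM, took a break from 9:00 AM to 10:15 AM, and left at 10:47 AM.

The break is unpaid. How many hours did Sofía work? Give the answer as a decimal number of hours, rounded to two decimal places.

Today: 6:29 AM–10:47 AM = 4 h 18 min; less 75 min break → 3 h 3 min

3.05 hours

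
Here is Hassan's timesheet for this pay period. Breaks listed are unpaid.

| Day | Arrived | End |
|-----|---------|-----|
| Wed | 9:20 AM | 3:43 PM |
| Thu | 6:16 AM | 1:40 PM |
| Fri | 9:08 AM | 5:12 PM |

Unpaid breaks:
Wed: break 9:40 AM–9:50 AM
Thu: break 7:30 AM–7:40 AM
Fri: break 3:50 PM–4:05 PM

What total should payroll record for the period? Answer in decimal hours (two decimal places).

21.27 hours

Wed: 9:20 AM–3:43 PM = 6 h 23 min; less 10 min break → 6 h 13 min
Thu: 6:16 AM–1:40 PM = 7 h 24 min; less 10 min break → 7 h 14 min
Fri: 9:08 AM–5:12 PM = 8 h 4 min; less 15 min break → 7 h 49 min
Total: 6 h 13 min + 7 h 14 min + 7 h 49 min = 21 h 16 min.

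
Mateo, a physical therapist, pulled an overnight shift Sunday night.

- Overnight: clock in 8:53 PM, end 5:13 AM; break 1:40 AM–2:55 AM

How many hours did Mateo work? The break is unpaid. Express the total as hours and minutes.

Overnight: 8:53 PM → midnight = 3 h 7 min; midnight → 5:13 AM = 5 h 13 min; span 8 h 20 min; less 75 min break → 7 h 5 min

7 h 5 min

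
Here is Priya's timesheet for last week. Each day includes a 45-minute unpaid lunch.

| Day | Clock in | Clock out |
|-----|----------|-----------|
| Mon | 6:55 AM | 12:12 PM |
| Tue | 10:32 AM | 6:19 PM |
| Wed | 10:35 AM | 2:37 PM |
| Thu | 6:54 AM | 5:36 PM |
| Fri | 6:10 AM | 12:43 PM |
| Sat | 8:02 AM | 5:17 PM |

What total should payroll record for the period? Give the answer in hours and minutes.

39 h 6 min

Mon: 6:55 AM–12:12 PM = 5 h 17 min; less 45 min break → 4 h 32 min
Tue: 10:32 AM–6:19 PM = 7 h 47 min; less 45 min break → 7 h 2 min
Wed: 10:35 AM–2:37 PM = 4 h 2 min; less 45 min break → 3 h 17 min
Thu: 6:54 AM–5:36 PM = 10 h 42 min; less 45 min break → 9 h 57 min
Fri: 6:10 AM–12:43 PM = 6 h 33 min; less 45 min break → 5 h 48 min
Sat: 8:02 AM–5:17 PM = 9 h 15 min; less 45 min break → 8 h 30 min
Total: 4 h 32 min + 7 h 2 min + 3 h 17 min + 9 h 57 min + 5 h 48 min + 8 h 30 min = 39 h 6 min.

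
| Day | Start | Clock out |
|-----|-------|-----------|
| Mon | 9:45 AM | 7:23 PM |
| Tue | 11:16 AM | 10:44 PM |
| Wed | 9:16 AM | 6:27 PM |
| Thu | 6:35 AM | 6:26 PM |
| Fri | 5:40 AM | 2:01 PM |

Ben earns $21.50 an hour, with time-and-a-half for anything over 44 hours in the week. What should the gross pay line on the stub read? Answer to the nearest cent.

$1155.09

Mon: 9:45 AM–7:23 PM = 9 h 38 min
Tue: 11:16 AM–10:44 PM = 11 h 28 min
Wed: 9:16 AM–6:27 PM = 9 h 11 min
Thu: 6:35 AM–6:26 PM = 11 h 51 min
Fri: 5:40 AM–2:01 PM = 8 h 21 min
Total worked: 50 h 29 min = 3029 min.
Regular 44 h 0 min = 2640 min at $21.50/h; overtime 6 h 29 min = 389 min at $32.25/h.
Pay = (2640 × $21.50 + 389 × $32.25) ÷ 60 = $1155.09.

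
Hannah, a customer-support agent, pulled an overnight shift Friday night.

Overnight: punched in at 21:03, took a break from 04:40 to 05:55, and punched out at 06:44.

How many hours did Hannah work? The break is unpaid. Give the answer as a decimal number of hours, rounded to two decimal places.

8.43 hours

Overnight: 21:03 → midnight = 2 h 57 min; midnight → 06:44 = 6 h 44 min; span 9 h 41 min; less 75 min break → 8 h 26 min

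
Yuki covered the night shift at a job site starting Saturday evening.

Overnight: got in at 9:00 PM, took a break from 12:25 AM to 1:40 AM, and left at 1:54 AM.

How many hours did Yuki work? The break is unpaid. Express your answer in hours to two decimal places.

Overnight: 9:00 PM → midnight = 3 h 0 min; midnight → 1:54 AM = 1 h 54 min; span 4 h 54 min; less 75 min break → 3 h 39 min

3.65 hours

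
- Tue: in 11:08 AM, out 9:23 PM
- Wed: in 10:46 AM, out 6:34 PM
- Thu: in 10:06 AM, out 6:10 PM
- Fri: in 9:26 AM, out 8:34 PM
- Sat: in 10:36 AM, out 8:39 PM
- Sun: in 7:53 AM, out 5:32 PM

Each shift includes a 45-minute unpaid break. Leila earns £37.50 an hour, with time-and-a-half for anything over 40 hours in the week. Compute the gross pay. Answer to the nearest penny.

£2200.31

Tue: 11:08 AM–9:23 PM = 10 h 15 min; less 45 min break → 9 h 30 min
Wed: 10:46 AM–6:34 PM = 7 h 48 min; less 45 min break → 7 h 3 min
Thu: 10:06 AM–6:10 PM = 8 h 4 min; less 45 min break → 7 h 19 min
Fri: 9:26 AM–8:34 PM = 11 h 8 min; less 45 min break → 10 h 23 min
Sat: 10:36 AM–8:39 PM = 10 h 3 min; less 45 min break → 9 h 18 min
Sun: 7:53 AM–5:32 PM = 9 h 39 min; less 45 min break → 8 h 54 min
Total worked: 52 h 27 min = 3147 min.
Regular 40 h 0 min = 2400 min at £37.50/h; overtime 12 h 27 min = 747 min at £56.25/h.
Pay = (2400 × £37.50 + 747 × £56.25) ÷ 60 = £2200.31.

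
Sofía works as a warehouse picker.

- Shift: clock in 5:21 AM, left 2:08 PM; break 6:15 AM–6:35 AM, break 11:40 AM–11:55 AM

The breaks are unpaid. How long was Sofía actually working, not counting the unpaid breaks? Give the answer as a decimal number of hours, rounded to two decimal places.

8.20 hours

Shift: 5:21 AM–2:08 PM = 8 h 47 min; less 35 min break → 8 h 12 min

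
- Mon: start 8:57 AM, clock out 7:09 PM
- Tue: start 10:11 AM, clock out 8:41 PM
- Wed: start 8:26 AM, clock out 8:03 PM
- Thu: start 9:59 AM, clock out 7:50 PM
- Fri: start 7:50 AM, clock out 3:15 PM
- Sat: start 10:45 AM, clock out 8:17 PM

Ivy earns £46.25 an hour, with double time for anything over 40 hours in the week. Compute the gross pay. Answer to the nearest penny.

£3618.29

Mon: 8:57 AM–7:09 PM = 10 h 12 min
Tue: 10:11 AM–8:41 PM = 10 h 30 min
Wed: 8:26 AM–8:03 PM = 11 h 37 min
Thu: 9:59 AM–7:50 PM = 9 h 51 min
Fri: 7:50 AM–3:15 PM = 7 h 25 min
Sat: 10:45 AM–8:17 PM = 9 h 32 min
Total worked: 59 h 7 min = 3547 min.
Regular 40 h 0 min = 2400 min at £46.25/h; overtime 19 h 7 min = 1147 min at £92.50/h.
Pay = (2400 × £46.25 + 1147 × £92.50) ÷ 60 = £3618.29.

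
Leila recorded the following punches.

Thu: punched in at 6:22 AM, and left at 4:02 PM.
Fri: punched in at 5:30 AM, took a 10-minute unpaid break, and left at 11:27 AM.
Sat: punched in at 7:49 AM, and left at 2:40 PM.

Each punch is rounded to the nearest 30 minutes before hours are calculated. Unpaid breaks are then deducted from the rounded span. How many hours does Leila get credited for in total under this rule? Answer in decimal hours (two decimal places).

Thu: in 6:22 AM→6:30 AM, out 4:02 PM→4:00 PM; 9 h 30 min
Fri: in 5:30 AM→5:30 AM, out 11:27 AM→11:30 AM; 6 h 0 min − 10 min = 5 h 50 min
Sat: in 7:49 AM→8:00 AM, out 2:40 PM→2:30 PM; 6 h 30 min
Total credited: 21 h 50 min.

21.83 hours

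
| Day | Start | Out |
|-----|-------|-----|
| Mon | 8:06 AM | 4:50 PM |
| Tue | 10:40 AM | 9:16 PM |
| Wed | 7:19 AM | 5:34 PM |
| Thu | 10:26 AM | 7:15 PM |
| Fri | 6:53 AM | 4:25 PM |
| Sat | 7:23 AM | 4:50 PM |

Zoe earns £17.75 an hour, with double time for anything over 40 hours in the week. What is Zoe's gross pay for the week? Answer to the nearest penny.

Mon: 8:06 AM–4:50 PM = 8 h 44 min
Tue: 10:40 AM–9:16 PM = 10 h 36 min
Wed: 7:19 AM–5:34 PM = 10 h 15 min
Thu: 10:26 AM–7:15 PM = 8 h 49 min
Fri: 6:53 AM–4:25 PM = 9 h 32 min
Sat: 7:23 AM–4:50 PM = 9 h 27 min
Total worked: 57 h 23 min = 3443 min.
Regular 40 h 0 min = 2400 min at £17.75/h; overtime 17 h 23 min = 1043 min at £35.50/h.
Pay = (2400 × £17.75 + 1043 × £35.50) ÷ 60 = £1327.11.

£1327.11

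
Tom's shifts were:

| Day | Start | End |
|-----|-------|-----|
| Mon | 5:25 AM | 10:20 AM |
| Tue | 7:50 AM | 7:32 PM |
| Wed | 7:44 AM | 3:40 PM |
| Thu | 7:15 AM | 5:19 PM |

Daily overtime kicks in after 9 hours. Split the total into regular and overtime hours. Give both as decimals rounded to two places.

Mon: 5:25 AM–10:20 AM = 4 h 55 min
Tue: 7:50 AM–7:32 PM = 11 h 42 min
Wed: 7:44 AM–3:40 PM = 7 h 56 min
Thu: 7:15 AM–5:19 PM = 10 h 4 min
Mon reg 4 h 55 min / OT 0 h 0 min; Tue reg 9 h 0 min / OT 2 h 42 min; Wed reg 7 h 56 min / OT 0 h 0 min; Thu reg 9 h 0 min / OT 1 h 4 min.
Totals: regular 30 h 51 min, overtime 3 h 46 min.

Regular 30.85 hours, overtime 3.77 hours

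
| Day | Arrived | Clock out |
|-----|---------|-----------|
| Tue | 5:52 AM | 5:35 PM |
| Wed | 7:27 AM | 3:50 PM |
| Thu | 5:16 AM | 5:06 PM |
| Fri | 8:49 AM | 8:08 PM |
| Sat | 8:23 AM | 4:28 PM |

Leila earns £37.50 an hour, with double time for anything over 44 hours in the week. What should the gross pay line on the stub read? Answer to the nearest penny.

£2200.00

Tue: 5:52 AM–5:35 PM = 11 h 43 min
Wed: 7:27 AM–3:50 PM = 8 h 23 min
Thu: 5:16 AM–5:06 PM = 11 h 50 min
Fri: 8:49 AM–8:08 PM = 11 h 19 min
Sat: 8:23 AM–4:28 PM = 8 h 5 min
Total worked: 51 h 20 min = 3080 min.
Regular 44 h 0 min = 2640 min at £37.50/h; overtime 7 h 20 min = 440 min at £75.00/h.
Pay = (2640 × £37.50 + 440 × £75.00) ÷ 60 = £2200.00.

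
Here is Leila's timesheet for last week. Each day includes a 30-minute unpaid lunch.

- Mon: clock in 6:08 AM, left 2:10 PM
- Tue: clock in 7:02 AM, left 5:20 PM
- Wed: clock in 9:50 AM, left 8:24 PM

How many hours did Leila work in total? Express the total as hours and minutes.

27 h 24 min

Mon: 6:08 AM–2:10 PM = 8 h 2 min; less 30 min break → 7 h 32 min
Tue: 7:02 AM–5:20 PM = 10 h 18 min; less 30 min break → 9 h 48 min
Wed: 9:50 AM–8:24 PM = 10 h 34 min; less 30 min break → 10 h 4 min
Total: 7 h 32 min + 9 h 48 min + 10 h 4 min = 27 h 24 min.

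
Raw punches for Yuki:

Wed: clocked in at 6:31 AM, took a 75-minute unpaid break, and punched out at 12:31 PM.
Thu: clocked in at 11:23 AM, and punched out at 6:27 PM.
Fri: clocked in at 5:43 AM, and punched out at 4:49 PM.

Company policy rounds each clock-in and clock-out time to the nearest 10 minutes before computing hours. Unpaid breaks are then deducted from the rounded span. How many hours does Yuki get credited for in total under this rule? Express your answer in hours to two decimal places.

Wed: in 6:31 AM→6:30 AM, out 12:31 PM→12:30 PM; 6 h 0 min − 75 min = 4 h 45 min
Thu: in 11:23 AM→11:20 AM, out 6:27 PM→6:30 PM; 7 h 10 min
Fri: in 5:43 AM→5:40 AM, out 4:49 PM→4:50 PM; 11 h 10 min
Total credited: 23 h 5 min.

23.08 hours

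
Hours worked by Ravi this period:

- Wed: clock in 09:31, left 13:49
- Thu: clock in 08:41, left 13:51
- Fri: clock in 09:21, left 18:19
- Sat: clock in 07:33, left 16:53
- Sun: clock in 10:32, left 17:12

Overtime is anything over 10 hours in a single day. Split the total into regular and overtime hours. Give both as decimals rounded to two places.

Wed: 09:31–13:49 = 4 h 18 min
Thu: 08:41–13:51 = 5 h 10 min
Fri: 09:21–18:19 = 8 h 58 min
Sat: 07:33–16:53 = 9 h 20 min
Sun: 10:32–17:12 = 6 h 40 min
Wed reg 4 h 18 min / OT 0 h 0 min; Thu reg 5 h 10 min / OT 0 h 0 min; Fri reg 8 h 58 min / OT 0 h 0 min; Sat reg 9 h 20 min / OT 0 h 0 min; Sun reg 6 h 40 min / OT 0 h 0 min.
Totals: regular 34 h 26 min, overtime 0 h 0 min.

Regular 34.43 hours, overtime 0.00 hours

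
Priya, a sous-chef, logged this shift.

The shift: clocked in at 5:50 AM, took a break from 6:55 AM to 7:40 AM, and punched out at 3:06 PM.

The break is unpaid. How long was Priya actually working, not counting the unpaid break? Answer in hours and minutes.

8 h 31 min

The shift: 5:50 AM–3:06 PM = 9 h 16 min; less 45 min break → 8 h 31 min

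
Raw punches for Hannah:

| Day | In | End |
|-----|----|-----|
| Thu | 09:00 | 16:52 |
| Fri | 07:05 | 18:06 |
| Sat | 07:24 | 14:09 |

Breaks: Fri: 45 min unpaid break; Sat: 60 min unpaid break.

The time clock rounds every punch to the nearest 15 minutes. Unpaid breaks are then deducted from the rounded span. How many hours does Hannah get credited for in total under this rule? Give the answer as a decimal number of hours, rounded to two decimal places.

Thu: in 09:00→09:00, out 16:52→16:45; 7 h 45 min
Fri: in 07:05→07:00, out 18:06→18:00; 11 h 0 min − 45 min = 10 h 15 min
Sat: in 07:24→07:30, out 14:09→14:15; 6 h 45 min − 60 min = 5 h 45 min
Total credited: 23 h 45 min.

23.75 hours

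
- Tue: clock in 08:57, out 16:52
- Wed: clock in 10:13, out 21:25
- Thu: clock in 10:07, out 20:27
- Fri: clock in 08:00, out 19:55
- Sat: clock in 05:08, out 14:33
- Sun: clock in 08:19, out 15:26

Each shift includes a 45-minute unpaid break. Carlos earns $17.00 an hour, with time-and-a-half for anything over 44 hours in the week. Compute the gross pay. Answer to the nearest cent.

$987.70

Tue: 08:57–16:52 = 7 h 55 min; less 45 min break → 7 h 10 min
Wed: 10:13–21:25 = 11 h 12 min; less 45 min break → 10 h 27 min
Thu: 10:07–20:27 = 10 h 20 min; less 45 min break → 9 h 35 min
Fri: 08:00–19:55 = 11 h 55 min; less 45 min break → 11 h 10 min
Sat: 05:08–14:33 = 9 h 25 min; less 45 min break → 8 h 40 min
Sun: 08:19–15:26 = 7 h 7 min; less 45 min break → 6 h 22 min
Total worked: 53 h 24 min = 3204 min.
Regular 44 h 0 min = 2640 min at $17.00/h; overtime 9 h 24 min = 564 min at $25.50/h.
Pay = (2640 × $17.00 + 564 × $25.50) ÷ 60 = $987.70.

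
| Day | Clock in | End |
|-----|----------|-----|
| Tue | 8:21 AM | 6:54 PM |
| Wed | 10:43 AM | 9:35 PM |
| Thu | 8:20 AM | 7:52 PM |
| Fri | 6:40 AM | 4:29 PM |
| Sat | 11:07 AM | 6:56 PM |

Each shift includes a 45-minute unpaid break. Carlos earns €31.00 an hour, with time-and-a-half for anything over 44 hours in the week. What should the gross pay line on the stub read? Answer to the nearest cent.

€1495.75

Tue: 8:21 AM–6:54 PM = 10 h 33 min; less 45 min break → 9 h 48 min
Wed: 10:43 AM–9:35 PM = 10 h 52 min; less 45 min break → 10 h 7 min
Thu: 8:20 AM–7:52 PM = 11 h 32 min; less 45 min break → 10 h 47 min
Fri: 6:40 AM–4:29 PM = 9 h 49 min; less 45 min break → 9 h 4 min
Sat: 11:07 AM–6:56 PM = 7 h 49 min; less 45 min break → 7 h 4 min
Total worked: 46 h 50 min = 2810 min.
Regular 44 h 0 min = 2640 min at €31.00/h; overtime 2 h 50 min = 170 min at €46.50/h.
Pay = (2640 × €31.00 + 170 × €46.50) ÷ 60 = €1495.75.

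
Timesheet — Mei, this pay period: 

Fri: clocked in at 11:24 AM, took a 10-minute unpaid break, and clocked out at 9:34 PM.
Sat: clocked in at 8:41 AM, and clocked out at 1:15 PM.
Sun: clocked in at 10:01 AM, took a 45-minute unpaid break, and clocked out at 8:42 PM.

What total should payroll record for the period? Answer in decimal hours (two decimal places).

24.50 hours

Fri: 11:24 AM–9:34 PM = 10 h 10 min; less 10 min break → 10 h 0 min
Sat: 8:41 AM–1:15 PM = 4 h 34 min
Sun: 10:01 AM–8:42 PM = 10 h 41 min; less 45 min break → 9 h 56 min
Total: 10 h 0 min + 4 h 34 min + 9 h 56 min = 24 h 30 min.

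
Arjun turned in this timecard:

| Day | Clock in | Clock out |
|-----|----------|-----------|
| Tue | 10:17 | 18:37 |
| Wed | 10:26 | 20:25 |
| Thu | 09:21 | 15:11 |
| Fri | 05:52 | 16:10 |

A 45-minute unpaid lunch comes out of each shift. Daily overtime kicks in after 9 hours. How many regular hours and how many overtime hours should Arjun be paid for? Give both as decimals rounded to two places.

Tue: 10:17–18:37 = 8 h 20 min; less 45 min break → 7 h 35 min
Wed: 10:26–20:25 = 9 h 59 min; less 45 min break → 9 h 14 min
Thu: 09:21–15:11 = 5 h 50 min; less 45 min break → 5 h 5 min
Fri: 05:52–16:10 = 10 h 18 min; less 45 min break → 9 h 33 min
Tue reg 7 h 35 min / OT 0 h 0 min; Wed reg 9 h 0 min / OT 0 h 14 min; Thu reg 5 h 5 min / OT 0 h 0 min; Fri reg 9 h 0 min / OT 0 h 33 min.
Totals: regular 30 h 40 min, overtime 0 h 47 min.

Regular 30.67 hours, overtime 0.78 hours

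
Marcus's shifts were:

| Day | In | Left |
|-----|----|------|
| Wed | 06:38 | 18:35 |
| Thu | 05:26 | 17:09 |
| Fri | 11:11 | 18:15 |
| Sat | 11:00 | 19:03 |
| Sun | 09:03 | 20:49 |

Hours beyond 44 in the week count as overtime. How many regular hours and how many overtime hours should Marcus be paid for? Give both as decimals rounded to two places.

Regular 44.00 hours, overtime 6.55 hours

Wed: 06:38–18:35 = 11 h 57 min
Thu: 05:26–17:09 = 11 h 43 min
Fri: 11:11–18:15 = 7 h 4 min
Sat: 11:00–19:03 = 8 h 3 min
Sun: 09:03–20:49 = 11 h 46 min
Total worked: 50 h 33 min = 50.55 h.
Threshold 44 h → overtime 6 h 33 min, regular 44 h 0 min.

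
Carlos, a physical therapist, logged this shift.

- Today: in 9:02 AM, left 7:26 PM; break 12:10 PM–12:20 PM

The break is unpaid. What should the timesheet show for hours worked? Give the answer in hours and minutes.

10 h 14 min

Today: 9:02 AM–7:26 PM = 10 h 24 min; less 10 min break → 10 h 14 min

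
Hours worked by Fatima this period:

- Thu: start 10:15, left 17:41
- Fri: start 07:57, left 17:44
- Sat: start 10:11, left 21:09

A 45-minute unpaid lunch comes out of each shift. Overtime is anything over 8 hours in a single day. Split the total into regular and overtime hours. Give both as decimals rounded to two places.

Thu: 10:15–17:41 = 7 h 26 min; less 45 min break → 6 h 41 min
Fri: 07:57–17:44 = 9 h 47 min; less 45 min break → 9 h 2 min
Sat: 10:11–21:09 = 10 h 58 min; less 45 min break → 10 h 13 min
Thu reg 6 h 41 min / OT 0 h 0 min; Fri reg 8 h 0 min / OT 1 h 2 min; Sat reg 8 h 0 min / OT 2 h 13 min.
Totals: regular 22 h 41 min, overtime 3 h 15 min.

Regular 22.68 hours, overtime 3.25 hours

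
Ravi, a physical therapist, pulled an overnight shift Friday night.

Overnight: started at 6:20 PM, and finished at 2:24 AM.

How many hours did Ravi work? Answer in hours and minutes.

Overnight: 6:20 PM → midnight = 5 h 40 min; midnight → 2:24 AM = 2 h 24 min; span 8 h 4 min

8 h 4 min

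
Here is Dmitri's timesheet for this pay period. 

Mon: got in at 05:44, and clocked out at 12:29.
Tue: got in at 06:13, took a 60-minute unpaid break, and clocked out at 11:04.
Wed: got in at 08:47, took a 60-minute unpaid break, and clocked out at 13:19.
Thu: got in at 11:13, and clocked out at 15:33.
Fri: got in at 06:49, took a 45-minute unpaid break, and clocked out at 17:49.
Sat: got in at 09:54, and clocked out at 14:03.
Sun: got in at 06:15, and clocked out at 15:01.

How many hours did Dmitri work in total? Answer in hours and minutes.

Mon: 05:44–12:29 = 6 h 45 min
Tue: 06:13–11:04 = 4 h 51 min; less 60 min break → 3 h 51 min
Wed: 08:47–13:19 = 4 h 32 min; less 60 min break → 3 h 32 min
Thu: 11:13–15:33 = 4 h 20 min
Fri: 06:49–17:49 = 11 h 0 min; less 45 min break → 10 h 15 min
Sat: 09:54–14:03 = 4 h 9 min
Sun: 06:15–15:01 = 8 h 46 min
Total: 6 h 45 min + 3 h 51 min + 3 h 32 min + 4 h 20 min + 10 h 15 min + 4 h 9 min + 8 h 46 min = 41 h 38 min.

41 h 38 min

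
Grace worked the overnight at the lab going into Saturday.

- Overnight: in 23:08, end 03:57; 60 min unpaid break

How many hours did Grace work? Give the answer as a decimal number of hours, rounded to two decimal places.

Overnight: 23:08 → midnight = 0 h 52 min; midnight → 03:57 = 3 h 57 min; span 4 h 49 min; less 60 min break → 3 h 49 min

3.82 hours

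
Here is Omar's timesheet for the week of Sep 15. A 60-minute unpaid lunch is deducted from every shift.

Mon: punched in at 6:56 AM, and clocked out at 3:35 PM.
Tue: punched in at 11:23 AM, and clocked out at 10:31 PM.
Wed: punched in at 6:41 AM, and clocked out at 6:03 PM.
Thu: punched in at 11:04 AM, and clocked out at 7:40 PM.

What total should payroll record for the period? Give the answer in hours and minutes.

35 h 45 min

Mon: 6:56 AM–3:35 PM = 8 h 39 min; less 60 min break → 7 h 39 min
Tue: 11:23 AM–10:31 PM = 11 h 8 min; less 60 min break → 10 h 8 min
Wed: 6:41 AM–6:03 PM = 11 h 22 min; less 60 min break → 10 h 22 min
Thu: 11:04 AM–7:40 PM = 8 h 36 min; less 60 min break → 7 h 36 min
Total: 7 h 39 min + 10 h 8 min + 10 h 22 min + 7 h 36 min = 35 h 45 min.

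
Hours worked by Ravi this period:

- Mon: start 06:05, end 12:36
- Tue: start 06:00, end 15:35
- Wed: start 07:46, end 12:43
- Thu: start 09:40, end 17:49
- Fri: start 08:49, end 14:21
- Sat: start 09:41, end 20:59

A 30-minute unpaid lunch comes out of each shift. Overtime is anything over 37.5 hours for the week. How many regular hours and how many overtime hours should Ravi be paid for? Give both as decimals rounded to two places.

Mon: 06:05–12:36 = 6 h 31 min; less 30 min break → 6 h 1 min
Tue: 06:00–15:35 = 9 h 35 min; less 30 min break → 9 h 5 min
Wed: 07:46–12:43 = 4 h 57 min; less 30 min break → 4 h 27 min
Thu: 09:40–17:49 = 8 h 9 min; less 30 min break → 7 h 39 min
Fri: 08:49–14:21 = 5 h 32 min; less 30 min break → 5 h 2 min
Sat: 09:41–20:59 = 11 h 18 min; less 30 min break → 10 h 48 min
Total worked: 43 h 2 min = 43.03 h.
Threshold 37.5 h → overtime 5 h 32 min, regular 37 h 30 min.

Regular 37.50 hours, overtime 5.53 hours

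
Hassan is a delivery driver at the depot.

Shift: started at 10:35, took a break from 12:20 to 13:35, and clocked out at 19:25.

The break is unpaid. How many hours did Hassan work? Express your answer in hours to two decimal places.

Shift: 10:35–19:25 = 8 h 50 min; less 75 min break → 7 h 35 min

7.58 hours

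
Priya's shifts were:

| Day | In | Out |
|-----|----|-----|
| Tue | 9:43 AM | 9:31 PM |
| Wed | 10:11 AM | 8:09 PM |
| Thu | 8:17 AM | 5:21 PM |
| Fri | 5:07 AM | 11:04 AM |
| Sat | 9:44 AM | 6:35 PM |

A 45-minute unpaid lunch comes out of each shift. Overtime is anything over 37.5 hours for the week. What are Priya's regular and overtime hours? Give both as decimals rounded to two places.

Regular 37.50 hours, overtime 4.38 hours

Tue: 9:43 AM–9:31 PM = 11 h 48 min; less 45 min break → 11 h 3 min
Wed: 10:11 AM–8:09 PM = 9 h 58 min; less 45 min break → 9 h 13 min
Thu: 8:17 AM–5:21 PM = 9 h 4 min; less 45 min break → 8 h 19 min
Fri: 5:07 AM–11:04 AM = 5 h 57 min; less 45 min break → 5 h 12 min
Sat: 9:44 AM–6:35 PM = 8 h 51 min; less 45 min break → 8 h 6 min
Total worked: 41 h 53 min = 41.88 h.
Threshold 37.5 h → overtime 4 h 23 min, regular 37 h 30 min.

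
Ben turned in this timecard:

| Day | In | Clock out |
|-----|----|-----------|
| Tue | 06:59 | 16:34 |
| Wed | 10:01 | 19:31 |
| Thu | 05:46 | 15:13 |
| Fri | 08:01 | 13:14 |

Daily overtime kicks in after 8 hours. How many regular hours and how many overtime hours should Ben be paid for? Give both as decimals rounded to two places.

Tue: 06:59–16:34 = 9 h 35 min
Wed: 10:01–19:31 = 9 h 30 min
Thu: 05:46–15:13 = 9 h 27 min
Fri: 08:01–13:14 = 5 h 13 min
Tue reg 8 h 0 min / OT 1 h 35 min; Wed reg 8 h 0 min / OT 1 h 30 min; Thu reg 8 h 0 min / OT 1 h 27 min; Fri reg 5 h 13 min / OT 0 h 0 min.
Totals: regular 29 h 13 min, overtime 4 h 32 min.

Regular 29.22 hours, overtime 4.53 hours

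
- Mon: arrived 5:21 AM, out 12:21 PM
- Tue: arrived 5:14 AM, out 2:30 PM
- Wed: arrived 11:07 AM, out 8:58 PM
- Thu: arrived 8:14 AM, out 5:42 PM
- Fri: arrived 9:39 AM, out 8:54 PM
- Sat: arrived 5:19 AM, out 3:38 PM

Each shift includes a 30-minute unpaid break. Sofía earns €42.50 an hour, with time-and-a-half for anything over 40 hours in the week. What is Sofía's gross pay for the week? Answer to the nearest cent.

€2602.06

Mon: 5:21 AM–12:21 PM = 7 h 0 min; less 30 min break → 6 h 30 min
Tue: 5:14 AM–2:30 PM = 9 h 16 min; less 30 min break → 8 h 46 min
Wed: 11:07 AM–8:58 PM = 9 h 51 min; less 30 min break → 9 h 21 min
Thu: 8:14 AM–5:42 PM = 9 h 28 min; less 30 min break → 8 h 58 min
Fri: 9:39 AM–8:54 PM = 11 h 15 min; less 30 min break → 10 h 45 min
Sat: 5:19 AM–3:38 PM = 10 h 19 min; less 30 min break → 9 h 49 min
Total worked: 54 h 9 min = 3249 min.
Regular 40 h 0 min = 2400 min at €42.50/h; overtime 14 h 9 min = 849 min at €63.75/h.
Pay = (2400 × €42.50 + 849 × €63.75) ÷ 60 = €2602.06.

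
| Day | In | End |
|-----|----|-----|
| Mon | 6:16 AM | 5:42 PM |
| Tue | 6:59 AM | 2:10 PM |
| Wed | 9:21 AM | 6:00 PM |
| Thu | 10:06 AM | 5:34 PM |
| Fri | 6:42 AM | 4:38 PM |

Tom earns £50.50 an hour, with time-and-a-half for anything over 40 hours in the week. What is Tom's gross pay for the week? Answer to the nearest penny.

£2373.50

Mon: 6:16 AM–5:42 PM = 11 h 26 min
Tue: 6:59 AM–2:10 PM = 7 h 11 min
Wed: 9:21 AM–6:00 PM = 8 h 39 min
Thu: 10:06 AM–5:34 PM = 7 h 28 min
Fri: 6:42 AM–4:38 PM = 9 h 56 min
Total worked: 44 h 40 min = 2680 min.
Regular 40 h 0 min = 2400 min at £50.50/h; overtime 4 h 40 min = 280 min at £75.75/h.
Pay = (2400 × £50.50 + 280 × £75.75) ÷ 60 = £2373.50.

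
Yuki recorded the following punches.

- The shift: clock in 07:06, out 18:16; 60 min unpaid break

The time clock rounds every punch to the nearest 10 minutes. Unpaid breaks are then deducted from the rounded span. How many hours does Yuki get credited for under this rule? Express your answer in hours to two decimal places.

The shift: in 07:06→07:10, out 18:16→18:20; 11 h 10 min − 60 min = 10 h 10 min

10.17 hours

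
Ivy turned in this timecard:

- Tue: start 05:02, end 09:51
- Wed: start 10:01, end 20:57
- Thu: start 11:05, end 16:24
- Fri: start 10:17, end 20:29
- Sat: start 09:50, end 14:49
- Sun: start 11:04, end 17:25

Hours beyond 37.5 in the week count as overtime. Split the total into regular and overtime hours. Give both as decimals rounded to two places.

Regular 37.50 hours, overtime 5.10 hours

Tue: 05:02–09:51 = 4 h 49 min
Wed: 10:01–20:57 = 10 h 56 min
Thu: 11:05–16:24 = 5 h 19 min
Fri: 10:17–20:29 = 10 h 12 min
Sat: 09:50–14:49 = 4 h 59 min
Sun: 11:04–17:25 = 6 h 21 min
Total worked: 42 h 36 min = 42.60 h.
Threshold 37.5 h → overtime 5 h 6 min, regular 37 h 30 min.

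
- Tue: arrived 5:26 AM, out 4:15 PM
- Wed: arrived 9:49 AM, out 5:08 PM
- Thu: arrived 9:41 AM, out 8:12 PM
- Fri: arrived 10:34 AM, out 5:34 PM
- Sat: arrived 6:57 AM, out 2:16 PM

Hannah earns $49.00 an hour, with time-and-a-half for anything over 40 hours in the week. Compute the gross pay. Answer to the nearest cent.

$2178.05

Tue: 5:26 AM–4:15 PM = 10 h 49 min
Wed: 9:49 AM–5:08 PM = 7 h 19 min
Thu: 9:41 AM–8:12 PM = 10 h 31 min
Fri: 10:34 AM–5:34 PM = 7 h 0 min
Sat: 6:57 AM–2:16 PM = 7 h 19 min
Total worked: 42 h 58 min = 2578 min.
Regular 40 h 0 min = 2400 min at $49.00/h; overtime 2 h 58 min = 178 min at $73.50/h.
Pay = (2400 × $49.00 + 178 × $73.50) ÷ 60 = $2178.05.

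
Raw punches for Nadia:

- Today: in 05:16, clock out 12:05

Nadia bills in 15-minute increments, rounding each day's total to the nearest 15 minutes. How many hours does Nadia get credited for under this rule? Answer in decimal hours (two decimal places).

Today: 05:16–12:05 = 6 h 49 min → rounds to 6 h 45 min

6.75 hours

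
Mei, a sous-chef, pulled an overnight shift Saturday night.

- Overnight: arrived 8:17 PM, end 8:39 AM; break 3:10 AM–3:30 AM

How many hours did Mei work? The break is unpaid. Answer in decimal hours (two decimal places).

Overnight: 8:17 PM → midnight = 3 h 43 min; midnight → 8:39 AM = 8 h 39 min; span 12 h 22 min; less 20 min break → 12 h 2 min

12.03 hours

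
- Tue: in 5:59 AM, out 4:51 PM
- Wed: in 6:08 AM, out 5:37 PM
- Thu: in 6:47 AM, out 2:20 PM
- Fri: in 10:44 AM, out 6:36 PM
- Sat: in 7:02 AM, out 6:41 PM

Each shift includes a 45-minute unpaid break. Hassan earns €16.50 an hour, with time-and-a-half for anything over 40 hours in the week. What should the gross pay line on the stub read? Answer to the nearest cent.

€800.25

Tue: 5:59 AM–4:51 PM = 10 h 52 min; less 45 min break → 10 h 7 min
Wed: 6:08 AM–5:37 PM = 11 h 29 min; less 45 min break → 10 h 44 min
Thu: 6:47 AM–2:20 PM = 7 h 33 min; less 45 min break → 6 h 48 min
Fri: 10:44 AM–6:36 PM = 7 h 52 min; less 45 min break → 7 h 7 min
Sat: 7:02 AM–6:41 PM = 11 h 39 min; less 45 min break → 10 h 54 min
Total worked: 45 h 40 min = 2740 min.
Regular 40 h 0 min = 2400 min at €16.50/h; overtime 5 h 40 min = 340 min at €24.75/h.
Pay = (2400 × €16.50 + 340 × €24.75) ÷ 60 = €800.25.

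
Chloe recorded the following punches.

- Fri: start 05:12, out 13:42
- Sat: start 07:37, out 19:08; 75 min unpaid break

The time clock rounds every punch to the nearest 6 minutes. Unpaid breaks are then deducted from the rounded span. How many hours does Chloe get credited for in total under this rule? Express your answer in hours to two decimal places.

Fri: in 05:12→05:12, out 13:42→13:42; 8 h 30 min
Sat: in 07:37→07:36, out 19:08→19:06; 11 h 30 min − 75 min = 10 h 15 min
Total credited: 18 h 45 min.

18.75 hours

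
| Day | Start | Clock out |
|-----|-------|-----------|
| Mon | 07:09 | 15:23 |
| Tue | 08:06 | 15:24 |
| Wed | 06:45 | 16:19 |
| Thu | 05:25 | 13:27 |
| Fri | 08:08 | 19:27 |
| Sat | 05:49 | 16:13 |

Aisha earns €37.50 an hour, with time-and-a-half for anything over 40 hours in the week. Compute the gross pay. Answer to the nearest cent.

€2335.31

Mon: 07:09–15:23 = 8 h 14 min
Tue: 08:06–15:24 = 7 h 18 min
Wed: 06:45–16:19 = 9 h 34 min
Thu: 05:25–13:27 = 8 h 2 min
Fri: 08:08–19:27 = 11 h 19 min
Sat: 05:49–16:13 = 10 h 24 min
Total worked: 54 h 51 min = 3291 min.
Regular 40 h 0 min = 2400 min at €37.50/h; overtime 14 h 51 min = 891 min at €56.25/h.
Pay = (2400 × €37.50 + 891 × €56.25) ÷ 60 = €2335.31.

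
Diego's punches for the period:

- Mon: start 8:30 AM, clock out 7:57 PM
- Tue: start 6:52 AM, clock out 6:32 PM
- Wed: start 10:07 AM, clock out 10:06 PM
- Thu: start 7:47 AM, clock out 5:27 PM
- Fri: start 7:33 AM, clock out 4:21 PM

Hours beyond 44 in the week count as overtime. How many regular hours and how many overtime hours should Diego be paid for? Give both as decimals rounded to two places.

Regular 44.00 hours, overtime 9.57 hours

Mon: 8:30 AM–7:57 PM = 11 h 27 min
Tue: 6:52 AM–6:32 PM = 11 h 40 min
Wed: 10:07 AM–10:06 PM = 11 h 59 min
Thu: 7:47 AM–5:27 PM = 9 h 40 min
Fri: 7:33 AM–4:21 PM = 8 h 48 min
Total worked: 53 h 34 min = 53.57 h.
Threshold 44 h → overtime 9 h 34 min, regular 44 h 0 min.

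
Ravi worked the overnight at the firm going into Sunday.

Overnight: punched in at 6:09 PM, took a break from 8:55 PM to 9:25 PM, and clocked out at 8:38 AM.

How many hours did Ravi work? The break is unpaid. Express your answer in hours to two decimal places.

Overnight: 6:09 PM → midnight = 5 h 51 min; midnight → 8:38 AM = 8 h 38 min; span 14 h 29 min; less 30 min break → 13 h 59 min

13.98 hours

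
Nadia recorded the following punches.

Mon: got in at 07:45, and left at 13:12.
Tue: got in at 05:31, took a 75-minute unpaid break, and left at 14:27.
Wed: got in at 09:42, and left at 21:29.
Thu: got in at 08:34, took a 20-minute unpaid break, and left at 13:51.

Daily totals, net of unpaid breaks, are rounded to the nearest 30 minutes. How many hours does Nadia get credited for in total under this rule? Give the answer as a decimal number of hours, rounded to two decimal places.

Mon: 07:45–13:12 = 5 h 27 min → rounds to 5 h 30 min
Tue: 05:31–14:27 = 8 h 56 min − 75 min = 7 h 41 min → rounds to 7 h 30 min
Wed: 09:42–21:29 = 11 h 47 min → rounds to 12 h 0 min
Thu: 08:34–13:51 = 5 h 17 min − 20 min = 4 h 57 min → rounds to 5 h 0 min
Total credited: 30 h 0 min.

30.00 hours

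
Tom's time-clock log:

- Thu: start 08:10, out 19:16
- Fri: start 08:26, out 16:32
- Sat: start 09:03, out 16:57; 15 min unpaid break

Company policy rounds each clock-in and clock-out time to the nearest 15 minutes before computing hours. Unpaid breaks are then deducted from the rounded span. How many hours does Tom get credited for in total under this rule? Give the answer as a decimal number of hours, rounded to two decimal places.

Thu: in 08:10→08:15, out 19:16→19:15; 11 h 0 min
Fri: in 08:26→08:30, out 16:32→16:30; 8 h 0 min
Sat: in 09:03→09:00, out 16:57→17:00; 8 h 0 min − 15 min = 7 h 45 min
Total credited: 26 h 45 min.

26.75 hours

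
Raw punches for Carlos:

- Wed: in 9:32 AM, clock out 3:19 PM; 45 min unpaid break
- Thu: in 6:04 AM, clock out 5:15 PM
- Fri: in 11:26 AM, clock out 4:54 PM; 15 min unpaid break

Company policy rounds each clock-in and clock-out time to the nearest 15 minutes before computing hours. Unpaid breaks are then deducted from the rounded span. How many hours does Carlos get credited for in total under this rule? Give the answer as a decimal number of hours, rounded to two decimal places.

21.50 hours

Wed: in 9:32 AM→9:30 AM, out 3:19 PM→3:15 PM; 5 h 45 min − 45 min = 5 h 0 min
Thu: in 6:04 AM→6:00 AM, out 5:15 PM→5:15 PM; 11 h 15 min
Fri: in 11:26 AM→11:30 AM, out 4:54 PM→5:00 PM; 5 h 30 min − 15 min = 5 h 15 min
Total credited: 21 h 30 min.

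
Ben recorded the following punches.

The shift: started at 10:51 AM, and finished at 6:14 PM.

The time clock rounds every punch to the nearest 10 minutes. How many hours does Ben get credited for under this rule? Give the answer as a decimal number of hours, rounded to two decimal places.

7.33 hours

The shift: in 10:51 AM→10:50 AM, out 6:14 PM→6:10 PM; 7 h 20 min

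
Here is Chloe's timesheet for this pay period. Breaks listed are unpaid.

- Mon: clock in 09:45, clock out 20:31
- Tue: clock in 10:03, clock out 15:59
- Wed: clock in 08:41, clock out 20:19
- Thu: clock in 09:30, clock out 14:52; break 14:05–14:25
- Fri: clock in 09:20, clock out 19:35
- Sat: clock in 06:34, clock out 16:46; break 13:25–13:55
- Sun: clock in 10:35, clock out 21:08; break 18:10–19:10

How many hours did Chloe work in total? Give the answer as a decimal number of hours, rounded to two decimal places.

62.87 hours

Mon: 09:45–20:31 = 10 h 46 min
Tue: 10:03–15:59 = 5 h 56 min
Wed: 08:41–20:19 = 11 h 38 min
Thu: 09:30–14:52 = 5 h 22 min; less 20 min break → 5 h 2 min
Fri: 09:20–19:35 = 10 h 15 min
Sat: 06:34–16:46 = 10 h 12 min; less 30 min break → 9 h 42 min
Sun: 10:35–21:08 = 10 h 33 min; less 60 min break → 9 h 33 min
Total: 10 h 46 min + 5 h 56 min + 11 h 38 min + 5 h 2 min + 10 h 15 min + 9 h 42 min + 9 h 33 min = 62 h 52 min.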